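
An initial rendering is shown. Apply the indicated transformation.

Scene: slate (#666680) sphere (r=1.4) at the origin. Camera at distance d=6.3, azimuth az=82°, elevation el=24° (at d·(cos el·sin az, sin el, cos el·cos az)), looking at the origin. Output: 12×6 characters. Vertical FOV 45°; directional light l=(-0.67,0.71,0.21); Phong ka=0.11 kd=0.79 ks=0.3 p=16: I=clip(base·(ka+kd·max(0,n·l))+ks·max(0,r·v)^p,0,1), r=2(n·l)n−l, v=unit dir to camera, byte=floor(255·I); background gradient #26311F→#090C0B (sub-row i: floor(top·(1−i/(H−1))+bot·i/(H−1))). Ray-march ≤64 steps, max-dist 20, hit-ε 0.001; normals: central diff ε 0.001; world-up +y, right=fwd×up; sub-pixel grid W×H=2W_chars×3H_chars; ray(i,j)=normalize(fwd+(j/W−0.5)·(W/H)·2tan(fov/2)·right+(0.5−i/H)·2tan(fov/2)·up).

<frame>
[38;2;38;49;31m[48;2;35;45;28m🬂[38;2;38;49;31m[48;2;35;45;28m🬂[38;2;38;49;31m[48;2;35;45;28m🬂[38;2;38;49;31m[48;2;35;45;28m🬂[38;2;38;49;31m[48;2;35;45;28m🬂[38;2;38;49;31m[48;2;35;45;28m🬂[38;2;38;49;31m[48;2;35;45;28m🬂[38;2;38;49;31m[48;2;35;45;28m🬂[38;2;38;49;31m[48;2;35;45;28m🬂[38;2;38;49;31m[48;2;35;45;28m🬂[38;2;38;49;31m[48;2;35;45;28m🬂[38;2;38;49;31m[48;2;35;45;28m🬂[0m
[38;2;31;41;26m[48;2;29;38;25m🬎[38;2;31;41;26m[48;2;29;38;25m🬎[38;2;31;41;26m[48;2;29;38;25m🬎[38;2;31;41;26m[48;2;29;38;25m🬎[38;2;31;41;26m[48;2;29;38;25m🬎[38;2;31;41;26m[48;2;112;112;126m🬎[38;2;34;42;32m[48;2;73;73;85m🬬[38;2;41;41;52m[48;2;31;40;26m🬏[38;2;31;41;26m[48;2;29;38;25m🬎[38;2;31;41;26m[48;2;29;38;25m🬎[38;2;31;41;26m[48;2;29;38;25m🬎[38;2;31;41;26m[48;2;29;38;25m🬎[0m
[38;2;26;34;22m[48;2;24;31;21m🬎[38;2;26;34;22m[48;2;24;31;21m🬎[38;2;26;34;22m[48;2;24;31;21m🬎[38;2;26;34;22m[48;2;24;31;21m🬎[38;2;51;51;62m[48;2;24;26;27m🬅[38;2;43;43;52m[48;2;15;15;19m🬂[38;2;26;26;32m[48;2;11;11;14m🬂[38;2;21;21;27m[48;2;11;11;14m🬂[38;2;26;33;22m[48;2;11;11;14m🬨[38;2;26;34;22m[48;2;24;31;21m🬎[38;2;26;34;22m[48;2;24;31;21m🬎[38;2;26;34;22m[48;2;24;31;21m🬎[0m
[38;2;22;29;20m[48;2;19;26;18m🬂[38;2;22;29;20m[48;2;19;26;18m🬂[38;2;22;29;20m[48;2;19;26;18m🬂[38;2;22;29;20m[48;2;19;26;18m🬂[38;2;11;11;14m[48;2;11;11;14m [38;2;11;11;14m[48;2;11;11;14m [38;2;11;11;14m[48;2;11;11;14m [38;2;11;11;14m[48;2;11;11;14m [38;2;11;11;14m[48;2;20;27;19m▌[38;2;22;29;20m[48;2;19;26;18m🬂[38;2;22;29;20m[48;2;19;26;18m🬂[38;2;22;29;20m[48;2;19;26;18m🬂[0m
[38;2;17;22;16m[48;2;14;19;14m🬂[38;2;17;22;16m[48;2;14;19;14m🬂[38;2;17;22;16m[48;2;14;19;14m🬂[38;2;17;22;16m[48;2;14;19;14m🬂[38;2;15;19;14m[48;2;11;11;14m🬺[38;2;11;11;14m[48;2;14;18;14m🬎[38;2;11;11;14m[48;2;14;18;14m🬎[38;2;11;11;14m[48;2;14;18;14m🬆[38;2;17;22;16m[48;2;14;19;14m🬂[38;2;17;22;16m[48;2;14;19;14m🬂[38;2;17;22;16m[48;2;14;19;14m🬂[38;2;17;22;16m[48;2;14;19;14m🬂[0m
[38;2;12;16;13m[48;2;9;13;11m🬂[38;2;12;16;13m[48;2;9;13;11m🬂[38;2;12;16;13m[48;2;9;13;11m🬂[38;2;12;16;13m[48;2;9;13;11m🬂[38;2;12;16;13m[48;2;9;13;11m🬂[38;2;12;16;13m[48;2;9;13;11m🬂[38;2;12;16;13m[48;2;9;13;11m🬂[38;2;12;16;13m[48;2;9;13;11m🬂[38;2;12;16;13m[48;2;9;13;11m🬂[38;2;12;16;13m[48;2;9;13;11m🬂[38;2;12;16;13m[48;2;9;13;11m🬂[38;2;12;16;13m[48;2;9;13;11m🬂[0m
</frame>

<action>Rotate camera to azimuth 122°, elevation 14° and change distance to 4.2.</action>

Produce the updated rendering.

<frame>
[38;2;38;49;31m[48;2;35;45;28m🬂[38;2;38;49;31m[48;2;35;45;28m🬂[38;2;38;49;31m[48;2;35;45;28m🬂[38;2;38;49;31m[48;2;35;45;28m🬂[38;2;36;46;29m[48;2;47;47;58m🬝[38;2;37;47;30m[48;2;63;63;73m🬎[38;2;37;47;30m[48;2;102;102;112m🬎[38;2;42;51;39m[48;2;109;109;120m🬬[38;2;38;49;31m[48;2;35;45;28m🬂[38;2;38;49;31m[48;2;35;45;28m🬂[38;2;38;49;31m[48;2;35;45;28m🬂[38;2;38;49;31m[48;2;35;45;28m🬂[0m
[38;2;31;41;26m[48;2;29;38;25m🬎[38;2;31;41;26m[48;2;29;38;25m🬎[38;2;31;41;26m[48;2;29;38;25m🬎[38;2;31;41;26m[48;2;12;12;15m🬆[38;2;25;25;32m[48;2;11;11;14m🬂[38;2;23;23;29m[48;2;11;11;14m🬂[38;2;31;31;37m[48;2;11;11;14m🬂[38;2;56;56;63m[48;2;14;14;18m🬂[38;2;68;68;78m[48;2;25;27;29m🬀[38;2;31;40;26m[48;2;28;28;35m🬬[38;2;31;41;26m[48;2;29;38;25m🬎[38;2;31;41;26m[48;2;29;38;25m🬎[0m
[38;2;26;34;22m[48;2;24;31;21m🬎[38;2;26;34;22m[48;2;24;31;21m🬎[38;2;25;33;22m[48;2;11;11;14m▌[38;2;11;11;14m[48;2;11;11;14m [38;2;11;11;14m[48;2;11;11;14m [38;2;11;11;14m[48;2;11;11;14m [38;2;11;11;14m[48;2;11;11;14m [38;2;11;11;14m[48;2;11;11;14m [38;2;11;11;14m[48;2;11;11;14m [38;2;29;29;37m[48;2;12;12;15m🬁[38;2;26;34;22m[48;2;24;31;21m🬎[38;2;26;34;22m[48;2;24;31;21m🬎[0m
[38;2;22;29;20m[48;2;19;26;18m🬂[38;2;22;29;20m[48;2;19;26;18m🬂[38;2;20;27;19m[48;2;11;11;14m▌[38;2;11;11;14m[48;2;11;11;14m [38;2;11;11;14m[48;2;11;11;14m [38;2;11;11;14m[48;2;11;11;14m [38;2;11;11;14m[48;2;11;11;14m [38;2;11;11;14m[48;2;11;11;14m [38;2;11;11;14m[48;2;11;11;14m [38;2;11;11;14m[48;2;11;11;14m [38;2;22;29;20m[48;2;19;26;18m🬂[38;2;22;29;20m[48;2;19;26;18m🬂[0m
[38;2;17;22;16m[48;2;14;19;14m🬂[38;2;17;22;16m[48;2;14;19;14m🬂[38;2;15;19;14m[48;2;11;11;14m🬺[38;2;11;11;14m[48;2;14;18;14m🬬[38;2;11;11;14m[48;2;11;11;14m [38;2;11;11;14m[48;2;11;11;14m [38;2;11;11;14m[48;2;11;11;14m [38;2;11;11;14m[48;2;11;11;14m [38;2;11;11;14m[48;2;11;11;14m [38;2;11;11;14m[48;2;14;18;14m🬆[38;2;17;22;16m[48;2;14;19;14m🬂[38;2;17;22;16m[48;2;14;19;14m🬂[0m
[38;2;12;16;13m[48;2;9;13;11m🬂[38;2;12;16;13m[48;2;9;13;11m🬂[38;2;12;16;13m[48;2;9;13;11m🬂[38;2;12;16;13m[48;2;9;13;11m🬂[38;2;11;11;14m[48;2;9;12;11m🬊[38;2;11;11;14m[48;2;9;12;11m🬎[38;2;11;11;14m[48;2;9;12;11m🬎[38;2;11;11;14m[48;2;9;12;11m🬎[38;2;12;16;13m[48;2;9;12;12m🬁[38;2;12;16;13m[48;2;9;13;11m🬂[38;2;12;16;13m[48;2;9;13;11m🬂[38;2;12;16;13m[48;2;9;13;11m🬂[0m
</frame>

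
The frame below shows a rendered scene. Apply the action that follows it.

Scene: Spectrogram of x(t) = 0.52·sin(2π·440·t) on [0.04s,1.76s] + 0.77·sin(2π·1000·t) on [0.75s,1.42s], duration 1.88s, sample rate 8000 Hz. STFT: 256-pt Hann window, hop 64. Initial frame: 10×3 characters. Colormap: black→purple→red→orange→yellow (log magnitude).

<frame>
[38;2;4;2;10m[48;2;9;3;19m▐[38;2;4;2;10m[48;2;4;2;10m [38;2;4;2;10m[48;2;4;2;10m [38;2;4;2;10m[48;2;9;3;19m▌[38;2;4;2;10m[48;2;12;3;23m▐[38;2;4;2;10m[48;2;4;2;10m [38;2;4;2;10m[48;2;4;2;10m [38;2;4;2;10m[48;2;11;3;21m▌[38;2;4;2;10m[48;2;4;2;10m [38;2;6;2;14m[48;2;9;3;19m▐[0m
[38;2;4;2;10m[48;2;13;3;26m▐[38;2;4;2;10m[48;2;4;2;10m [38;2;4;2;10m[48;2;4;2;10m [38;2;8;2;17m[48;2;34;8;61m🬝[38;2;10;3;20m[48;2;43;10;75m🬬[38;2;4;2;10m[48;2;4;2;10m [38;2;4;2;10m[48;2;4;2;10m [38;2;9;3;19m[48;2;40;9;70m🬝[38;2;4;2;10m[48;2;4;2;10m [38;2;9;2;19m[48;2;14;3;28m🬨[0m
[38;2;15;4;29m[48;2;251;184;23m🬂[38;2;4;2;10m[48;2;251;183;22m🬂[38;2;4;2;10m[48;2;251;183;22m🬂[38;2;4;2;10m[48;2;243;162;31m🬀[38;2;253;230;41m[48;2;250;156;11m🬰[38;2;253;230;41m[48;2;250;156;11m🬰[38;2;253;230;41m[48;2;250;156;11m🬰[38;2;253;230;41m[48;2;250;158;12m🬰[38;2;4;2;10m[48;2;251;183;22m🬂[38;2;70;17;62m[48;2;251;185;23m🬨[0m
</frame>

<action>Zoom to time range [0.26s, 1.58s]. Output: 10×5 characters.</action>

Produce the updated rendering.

<frame>
[38;2;4;2;10m[48;2;4;2;10m [38;2;4;2;10m[48;2;4;2;10m [38;2;4;2;10m[48;2;4;2;10m [38;2;4;2;10m[48;2;11;3;21m▌[38;2;4;2;10m[48;2;4;2;10m [38;2;4;2;10m[48;2;4;2;10m [38;2;4;2;10m[48;2;4;2;10m [38;2;4;2;10m[48;2;4;2;10m [38;2;4;2;10m[48;2;11;3;22m▌[38;2;4;2;10m[48;2;7;2;16m▐[0m
[38;2;4;2;10m[48;2;4;2;10m [38;2;4;2;10m[48;2;4;2;10m [38;2;4;2;10m[48;2;4;2;10m [38;2;4;2;10m[48;2;13;3;25m▌[38;2;4;2;10m[48;2;4;2;10m [38;2;4;2;10m[48;2;4;2;10m [38;2;4;2;10m[48;2;4;2;10m [38;2;4;2;10m[48;2;4;2;10m [38;2;4;2;10m[48;2;13;3;26m▌[38;2;4;2;10m[48;2;9;2;18m▐[0m
[38;2;4;2;10m[48;2;4;2;10m [38;2;4;2;10m[48;2;4;2;10m [38;2;4;2;10m[48;2;4;2;10m [38;2;4;2;10m[48;2;21;5;40m▌[38;2;4;2;10m[48;2;4;2;10m [38;2;4;2;10m[48;2;4;2;10m [38;2;4;2;10m[48;2;4;2;10m [38;2;4;2;10m[48;2;4;2;10m [38;2;4;2;10m[48;2;22;5;41m▌[38;2;4;2;10m[48;2;13;3;27m▐[0m
[38;2;4;2;10m[48;2;4;2;10m [38;2;4;2;10m[48;2;4;2;10m [38;2;4;2;10m[48;2;4;2;10m [38;2;46;12;37m[48;2;254;249;49m🬝[38;2;4;2;10m[48;2;254;249;49m🬎[38;2;4;2;10m[48;2;254;249;49m🬎[38;2;4;2;10m[48;2;254;249;49m🬎[38;2;4;2;10m[48;2;254;249;49m🬎[38;2;57;14;45m[48;2;254;249;49m🬎[38;2;10;3;20m[48;2;135;34;84m🬨[0m
[38;2;253;211;34m[48;2;5;2;12m🬋[38;2;253;211;34m[48;2;5;2;12m🬋[38;2;253;211;34m[48;2;5;2;12m🬋[38;2;253;211;34m[48;2;34;8;44m🬋[38;2;253;211;34m[48;2;5;2;12m🬋[38;2;253;211;34m[48;2;5;2;12m🬋[38;2;253;211;34m[48;2;5;2;12m🬋[38;2;253;211;34m[48;2;5;2;12m🬋[38;2;253;212;34m[48;2;34;8;44m🬋[38;2;253;211;34m[48;2;19;5;35m🬋[0m
</frame>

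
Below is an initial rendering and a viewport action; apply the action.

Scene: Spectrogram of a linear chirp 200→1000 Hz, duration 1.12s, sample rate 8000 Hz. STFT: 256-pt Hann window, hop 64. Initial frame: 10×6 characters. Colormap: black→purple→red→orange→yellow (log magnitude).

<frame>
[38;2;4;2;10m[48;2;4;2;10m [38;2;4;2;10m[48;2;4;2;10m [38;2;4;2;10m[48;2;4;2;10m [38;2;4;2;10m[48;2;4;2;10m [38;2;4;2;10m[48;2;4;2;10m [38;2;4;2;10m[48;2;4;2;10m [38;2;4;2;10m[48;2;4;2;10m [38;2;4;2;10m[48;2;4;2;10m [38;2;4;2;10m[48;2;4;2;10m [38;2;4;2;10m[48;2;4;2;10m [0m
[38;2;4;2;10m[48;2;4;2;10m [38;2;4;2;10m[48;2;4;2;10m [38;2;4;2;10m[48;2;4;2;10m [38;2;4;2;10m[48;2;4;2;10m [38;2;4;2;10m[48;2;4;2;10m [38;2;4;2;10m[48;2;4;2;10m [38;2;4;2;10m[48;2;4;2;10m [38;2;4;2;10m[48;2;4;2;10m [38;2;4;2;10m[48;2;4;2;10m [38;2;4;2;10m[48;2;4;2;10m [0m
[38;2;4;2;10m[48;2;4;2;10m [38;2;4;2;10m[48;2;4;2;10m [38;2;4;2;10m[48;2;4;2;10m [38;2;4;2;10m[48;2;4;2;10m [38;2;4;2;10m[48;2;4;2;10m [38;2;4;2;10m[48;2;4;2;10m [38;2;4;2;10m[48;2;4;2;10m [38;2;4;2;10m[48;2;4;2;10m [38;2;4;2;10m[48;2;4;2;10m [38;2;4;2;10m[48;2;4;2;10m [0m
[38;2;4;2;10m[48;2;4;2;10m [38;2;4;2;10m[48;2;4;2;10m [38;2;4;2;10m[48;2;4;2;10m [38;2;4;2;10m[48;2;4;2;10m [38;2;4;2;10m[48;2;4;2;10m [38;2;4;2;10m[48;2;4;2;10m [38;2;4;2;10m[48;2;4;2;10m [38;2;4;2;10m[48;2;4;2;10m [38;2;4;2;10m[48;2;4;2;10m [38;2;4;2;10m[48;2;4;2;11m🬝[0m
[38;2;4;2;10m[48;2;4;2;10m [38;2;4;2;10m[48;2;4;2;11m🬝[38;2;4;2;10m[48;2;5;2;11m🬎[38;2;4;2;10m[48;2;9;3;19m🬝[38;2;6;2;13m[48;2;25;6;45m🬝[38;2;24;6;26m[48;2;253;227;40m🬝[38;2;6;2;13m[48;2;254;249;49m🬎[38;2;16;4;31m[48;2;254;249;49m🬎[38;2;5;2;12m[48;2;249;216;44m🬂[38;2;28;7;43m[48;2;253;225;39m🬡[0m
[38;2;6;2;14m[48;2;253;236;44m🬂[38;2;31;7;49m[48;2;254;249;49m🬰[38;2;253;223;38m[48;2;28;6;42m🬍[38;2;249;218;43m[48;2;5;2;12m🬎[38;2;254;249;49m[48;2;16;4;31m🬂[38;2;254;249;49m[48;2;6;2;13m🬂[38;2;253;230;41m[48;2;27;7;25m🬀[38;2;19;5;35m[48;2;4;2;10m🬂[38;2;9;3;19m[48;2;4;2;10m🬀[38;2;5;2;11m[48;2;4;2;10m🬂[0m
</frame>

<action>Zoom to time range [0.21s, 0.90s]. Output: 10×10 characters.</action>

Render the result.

<frame>
[38;2;4;2;10m[48;2;4;2;10m [38;2;4;2;10m[48;2;4;2;10m [38;2;4;2;10m[48;2;4;2;10m [38;2;4;2;10m[48;2;4;2;10m [38;2;4;2;10m[48;2;4;2;10m [38;2;4;2;10m[48;2;4;2;10m [38;2;4;2;10m[48;2;4;2;10m [38;2;4;2;10m[48;2;4;2;10m [38;2;4;2;10m[48;2;4;2;10m [38;2;4;2;10m[48;2;4;2;10m [0m
[38;2;4;2;10m[48;2;4;2;10m [38;2;4;2;10m[48;2;4;2;10m [38;2;4;2;10m[48;2;4;2;10m [38;2;4;2;10m[48;2;4;2;10m [38;2;4;2;10m[48;2;4;2;10m [38;2;4;2;10m[48;2;4;2;10m [38;2;4;2;10m[48;2;4;2;10m [38;2;4;2;10m[48;2;4;2;10m [38;2;4;2;10m[48;2;4;2;10m [38;2;4;2;10m[48;2;4;2;10m [0m
[38;2;4;2;10m[48;2;4;2;10m [38;2;4;2;10m[48;2;4;2;10m [38;2;4;2;10m[48;2;4;2;10m [38;2;4;2;10m[48;2;4;2;10m [38;2;4;2;10m[48;2;4;2;10m [38;2;4;2;10m[48;2;4;2;10m [38;2;4;2;10m[48;2;4;2;10m [38;2;4;2;10m[48;2;4;2;10m [38;2;4;2;10m[48;2;4;2;10m [38;2;4;2;10m[48;2;4;2;10m [0m
[38;2;4;2;10m[48;2;4;2;10m [38;2;4;2;10m[48;2;4;2;10m [38;2;4;2;10m[48;2;4;2;10m [38;2;4;2;10m[48;2;4;2;10m [38;2;4;2;10m[48;2;4;2;10m [38;2;4;2;10m[48;2;4;2;10m [38;2;4;2;10m[48;2;4;2;10m [38;2;4;2;10m[48;2;4;2;10m [38;2;4;2;10m[48;2;4;2;10m [38;2;4;2;10m[48;2;4;2;10m [0m
[38;2;4;2;10m[48;2;4;2;10m [38;2;4;2;10m[48;2;4;2;10m [38;2;4;2;10m[48;2;4;2;10m [38;2;4;2;10m[48;2;4;2;10m [38;2;4;2;10m[48;2;4;2;10m [38;2;4;2;10m[48;2;4;2;10m [38;2;4;2;10m[48;2;4;2;10m [38;2;4;2;10m[48;2;4;2;10m [38;2;4;2;10m[48;2;4;2;10m [38;2;4;2;10m[48;2;4;2;10m [0m
[38;2;4;2;10m[48;2;4;2;10m [38;2;4;2;10m[48;2;4;2;10m [38;2;4;2;10m[48;2;4;2;10m [38;2;4;2;10m[48;2;4;2;10m [38;2;4;2;10m[48;2;4;2;10m [38;2;4;2;10m[48;2;4;2;10m [38;2;4;2;10m[48;2;4;2;10m [38;2;4;2;10m[48;2;4;2;10m [38;2;4;2;10m[48;2;4;2;10m [38;2;4;2;10m[48;2;4;2;10m [0m
[38;2;4;2;10m[48;2;4;2;10m [38;2;4;2;10m[48;2;4;2;10m [38;2;4;2;10m[48;2;4;2;10m [38;2;4;2;10m[48;2;4;2;10m [38;2;4;2;10m[48;2;4;2;10m [38;2;4;2;10m[48;2;4;2;10m [38;2;4;2;10m[48;2;4;2;10m [38;2;4;2;10m[48;2;4;2;10m [38;2;4;2;10m[48;2;4;2;10m [38;2;4;2;10m[48;2;4;2;10m [0m
[38;2;4;2;10m[48;2;4;2;10m [38;2;4;2;10m[48;2;4;2;10m [38;2;4;2;10m[48;2;4;2;11m🬎[38;2;4;2;10m[48;2;5;2;11m🬎[38;2;4;2;10m[48;2;5;2;12m🬎[38;2;4;2;10m[48;2;7;2;16m🬎[38;2;4;2;10m[48;2;11;3;22m🬎[38;2;5;2;11m[48;2;30;7;54m🬎[38;2;19;5;28m[48;2;246;144;14m🬝[38;2;11;3;22m[48;2;254;240;45m🬎[0m
[38;2;6;2;14m[48;2;253;224;39m🬎[38;2;10;3;21m[48;2;254;249;49m🬎[38;2;25;6;40m[48;2;254;248;48m🬎[38;2;9;3;19m[48;2;245;201;45m🬂[38;2;19;5;35m[48;2;253;225;39m🬂[38;2;254;249;49m[48;2;89;22;78m🬋[38;2;253;234;43m[48;2;19;5;35m🬎[38;2;253;229;41m[48;2;64;16;38m🬆[38;2;254;249;49m[48;2;23;5;40m🬂[38;2;253;237;44m[48;2;9;2;18m🬂[0m
[38;2;254;246;48m[48;2;11;3;23m🬂[38;2;251;183;23m[48;2;36;9;27m🬀[38;2;51;11;89m[48;2;9;2;19m🬀[38;2;13;3;24m[48;2;4;2;11m🬂[38;2;8;2;17m[48;2;4;2;10m🬂[38;2;5;2;12m[48;2;4;2;10m🬂[38;2;5;2;11m[48;2;4;2;10m🬂[38;2;4;2;11m[48;2;4;2;10m🬂[38;2;4;2;10m[48;2;4;2;10m [38;2;4;2;10m[48;2;4;2;10m [0m
</frame>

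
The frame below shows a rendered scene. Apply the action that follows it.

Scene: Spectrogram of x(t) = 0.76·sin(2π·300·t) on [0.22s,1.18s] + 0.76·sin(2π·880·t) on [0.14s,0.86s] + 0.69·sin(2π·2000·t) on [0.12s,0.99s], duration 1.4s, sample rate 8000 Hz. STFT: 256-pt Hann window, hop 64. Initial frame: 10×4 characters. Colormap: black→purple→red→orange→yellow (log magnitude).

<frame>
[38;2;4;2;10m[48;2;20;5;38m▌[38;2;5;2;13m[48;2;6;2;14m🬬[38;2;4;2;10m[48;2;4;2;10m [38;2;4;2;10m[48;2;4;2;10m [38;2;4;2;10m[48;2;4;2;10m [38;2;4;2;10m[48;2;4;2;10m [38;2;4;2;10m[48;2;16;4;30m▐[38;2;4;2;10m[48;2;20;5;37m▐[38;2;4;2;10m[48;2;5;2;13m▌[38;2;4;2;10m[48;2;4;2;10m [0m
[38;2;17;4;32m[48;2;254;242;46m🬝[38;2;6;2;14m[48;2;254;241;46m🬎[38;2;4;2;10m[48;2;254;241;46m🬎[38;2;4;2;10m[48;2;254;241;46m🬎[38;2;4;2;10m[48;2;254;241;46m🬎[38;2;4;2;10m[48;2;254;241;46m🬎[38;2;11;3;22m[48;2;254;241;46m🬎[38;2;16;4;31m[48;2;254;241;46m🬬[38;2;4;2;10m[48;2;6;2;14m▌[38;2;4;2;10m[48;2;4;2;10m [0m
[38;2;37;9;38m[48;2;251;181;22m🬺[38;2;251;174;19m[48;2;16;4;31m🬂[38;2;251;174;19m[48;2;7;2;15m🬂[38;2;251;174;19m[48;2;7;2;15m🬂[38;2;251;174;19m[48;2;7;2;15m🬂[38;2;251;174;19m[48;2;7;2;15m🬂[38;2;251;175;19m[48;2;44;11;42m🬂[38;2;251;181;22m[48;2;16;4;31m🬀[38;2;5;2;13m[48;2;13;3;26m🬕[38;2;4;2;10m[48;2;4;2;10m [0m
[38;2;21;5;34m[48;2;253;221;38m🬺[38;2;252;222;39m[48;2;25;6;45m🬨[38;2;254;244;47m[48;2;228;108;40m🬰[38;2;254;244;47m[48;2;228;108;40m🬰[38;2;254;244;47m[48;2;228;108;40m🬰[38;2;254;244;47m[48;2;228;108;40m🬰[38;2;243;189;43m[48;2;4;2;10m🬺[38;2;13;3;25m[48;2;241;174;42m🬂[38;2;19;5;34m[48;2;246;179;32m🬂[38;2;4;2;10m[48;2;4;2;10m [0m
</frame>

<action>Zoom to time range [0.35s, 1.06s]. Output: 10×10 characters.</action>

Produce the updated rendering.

<frame>
[38;2;4;2;10m[48;2;4;2;10m [38;2;4;2;10m[48;2;4;2;10m [38;2;4;2;10m[48;2;4;2;10m [38;2;4;2;10m[48;2;4;2;10m [38;2;4;2;10m[48;2;4;2;10m [38;2;4;2;10m[48;2;4;2;10m [38;2;4;2;10m[48;2;4;2;10m [38;2;17;4;32m[48;2;8;2;17m▌[38;2;4;2;10m[48;2;4;2;10m [38;2;11;3;23m[48;2;18;5;34m▐[0m
[38;2;4;2;10m[48;2;4;2;10m [38;2;4;2;10m[48;2;4;2;10m [38;2;4;2;10m[48;2;4;2;10m [38;2;4;2;10m[48;2;4;2;10m [38;2;4;2;10m[48;2;4;2;10m [38;2;4;2;10m[48;2;4;2;10m [38;2;4;2;10m[48;2;4;2;10m [38;2;8;3;18m[48;2;17;4;32m▐[38;2;4;2;10m[48;2;4;2;10m [38;2;12;3;24m[48;2;20;5;37m▐[0m
[38;2;4;2;10m[48;2;4;2;10m [38;2;4;2;10m[48;2;4;2;10m [38;2;4;2;10m[48;2;4;2;10m [38;2;4;2;10m[48;2;4;2;10m [38;2;4;2;10m[48;2;4;2;10m [38;2;4;2;10m[48;2;4;2;10m [38;2;4;2;10m[48;2;4;2;10m [38;2;9;3;18m[48;2;18;4;34m▐[38;2;4;2;10m[48;2;4;2;10m [38;2;15;4;28m[48;2;24;5;43m▐[0m
[38;2;4;2;10m[48;2;4;2;10m [38;2;4;2;10m[48;2;4;2;10m [38;2;4;2;10m[48;2;4;2;10m [38;2;4;2;10m[48;2;4;2;10m [38;2;4;2;10m[48;2;4;2;10m [38;2;4;2;10m[48;2;4;2;10m [38;2;4;2;10m[48;2;4;2;10m [38;2;9;3;19m[48;2;20;5;37m▐[38;2;4;2;10m[48;2;4;2;10m [38;2;21;5;39m[48;2;34;8;60m▐[0m
[38;2;4;2;10m[48;2;254;242;46m🬎[38;2;4;2;10m[48;2;254;242;46m🬎[38;2;4;2;10m[48;2;254;242;46m🬎[38;2;4;2;10m[48;2;254;242;46m🬎[38;2;4;2;10m[48;2;254;242;46m🬎[38;2;4;2;10m[48;2;254;242;46m🬎[38;2;4;2;10m[48;2;254;242;46m🬎[38;2;16;4;31m[48;2;254;242;46m🬎[38;2;4;2;10m[48;2;254;242;46m🬎[38;2;77;19;79m[48;2;254;242;46m🬬[0m
[38;2;251;174;19m[48;2;4;2;10m🬂[38;2;251;174;19m[48;2;4;2;10m🬂[38;2;251;174;19m[48;2;4;2;10m🬂[38;2;251;174;19m[48;2;4;2;10m🬂[38;2;251;174;19m[48;2;4;2;10m🬂[38;2;251;174;19m[48;2;4;2;10m🬂[38;2;251;174;19m[48;2;4;2;10m🬂[38;2;251;175;19m[48;2;21;5;39m🬂[38;2;251;174;19m[48;2;4;2;10m🬂[38;2;251;182;22m[48;2;76;18;79m🬀[0m
[38;2;4;2;10m[48;2;4;2;10m [38;2;4;2;10m[48;2;4;2;10m [38;2;4;2;10m[48;2;4;2;10m [38;2;4;2;10m[48;2;4;2;10m [38;2;4;2;10m[48;2;4;2;10m [38;2;4;2;10m[48;2;4;2;10m [38;2;4;2;10m[48;2;4;2;10m [38;2;19;5;36m[48;2;41;9;72m▐[38;2;4;2;10m[48;2;4;2;10m [38;2;34;8;60m[48;2;21;5;39m▌[0m
[38;2;32;8;50m[48;2;254;249;49m🬎[38;2;32;8;50m[48;2;254;249;49m🬎[38;2;32;8;50m[48;2;254;249;49m🬎[38;2;32;8;50m[48;2;254;249;49m🬎[38;2;32;8;50m[48;2;254;249;49m🬎[38;2;32;8;50m[48;2;254;249;49m🬎[38;2;32;8;50m[48;2;254;249;49m🬎[38;2;65;15;79m[48;2;240;178;45m🬨[38;2;4;2;10m[48;2;4;2;10m [38;2;24;5;43m[48;2;15;4;28m▌[0m
[38;2;5;2;12m[48;2;17;4;33m🬋[38;2;5;2;12m[48;2;17;4;33m🬋[38;2;5;2;12m[48;2;17;4;33m🬋[38;2;5;2;12m[48;2;17;4;33m🬋[38;2;5;2;12m[48;2;17;4;33m🬋[38;2;5;2;12m[48;2;17;4;33m🬋[38;2;5;2;12m[48;2;17;4;33m🬋[38;2;169;43;82m[48;2;44;10;70m🬀[38;2;4;2;11m[48;2;20;5;38m🬎[38;2;13;3;25m[48;2;21;5;39m🬉[0m
[38;2;227;146;62m[48;2;8;2;17m🬎[38;2;227;146;62m[48;2;8;2;17m🬎[38;2;227;146;62m[48;2;8;2;17m🬎[38;2;227;146;62m[48;2;8;2;17m🬎[38;2;227;146;62m[48;2;8;2;17m🬎[38;2;227;146;62m[48;2;8;2;17m🬎[38;2;227;146;62m[48;2;8;2;17m🬎[38;2;237;180;55m[48;2;82;21;54m🬆[38;2;227;146;62m[48;2;8;2;17m🬎[38;2;227;146;62m[48;2;16;4;30m🬎[0m
</frame>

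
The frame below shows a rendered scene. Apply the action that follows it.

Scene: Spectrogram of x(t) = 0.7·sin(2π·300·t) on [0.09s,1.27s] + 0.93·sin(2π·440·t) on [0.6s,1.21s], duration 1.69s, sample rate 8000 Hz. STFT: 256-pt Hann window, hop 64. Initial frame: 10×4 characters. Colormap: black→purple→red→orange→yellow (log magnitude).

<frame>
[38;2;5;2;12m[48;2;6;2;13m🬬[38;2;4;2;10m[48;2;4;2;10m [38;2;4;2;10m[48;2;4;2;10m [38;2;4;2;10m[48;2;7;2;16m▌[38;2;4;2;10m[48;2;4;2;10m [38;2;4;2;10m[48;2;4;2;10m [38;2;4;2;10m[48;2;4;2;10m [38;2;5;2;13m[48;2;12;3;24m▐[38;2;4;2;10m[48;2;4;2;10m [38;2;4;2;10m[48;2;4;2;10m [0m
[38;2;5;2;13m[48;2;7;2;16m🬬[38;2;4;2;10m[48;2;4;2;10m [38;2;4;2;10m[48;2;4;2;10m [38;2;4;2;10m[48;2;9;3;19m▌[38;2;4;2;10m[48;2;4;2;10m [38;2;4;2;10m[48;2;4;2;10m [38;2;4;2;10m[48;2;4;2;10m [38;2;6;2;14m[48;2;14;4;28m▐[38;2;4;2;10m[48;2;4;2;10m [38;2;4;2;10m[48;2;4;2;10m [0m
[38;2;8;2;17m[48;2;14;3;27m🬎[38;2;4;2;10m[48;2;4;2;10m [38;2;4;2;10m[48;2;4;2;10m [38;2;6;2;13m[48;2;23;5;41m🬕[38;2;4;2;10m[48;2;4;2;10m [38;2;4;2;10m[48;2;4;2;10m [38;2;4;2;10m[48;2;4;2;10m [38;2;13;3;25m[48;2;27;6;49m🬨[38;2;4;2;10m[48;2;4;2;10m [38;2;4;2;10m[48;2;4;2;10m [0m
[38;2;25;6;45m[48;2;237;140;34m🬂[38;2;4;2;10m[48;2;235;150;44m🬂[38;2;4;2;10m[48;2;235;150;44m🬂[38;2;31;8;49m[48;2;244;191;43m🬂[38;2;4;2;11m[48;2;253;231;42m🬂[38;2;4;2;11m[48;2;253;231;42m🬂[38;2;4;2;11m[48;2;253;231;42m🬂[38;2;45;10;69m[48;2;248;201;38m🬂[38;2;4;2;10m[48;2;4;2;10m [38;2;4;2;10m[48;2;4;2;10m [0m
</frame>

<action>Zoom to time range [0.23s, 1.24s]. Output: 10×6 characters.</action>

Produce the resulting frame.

<frame>
[38;2;4;2;10m[48;2;4;2;10m [38;2;4;2;10m[48;2;4;2;10m [38;2;4;2;10m[48;2;4;2;10m [38;2;4;2;10m[48;2;7;2;15m▌[38;2;4;2;10m[48;2;4;2;10m [38;2;4;2;10m[48;2;4;2;10m [38;2;4;2;10m[48;2;4;2;10m [38;2;4;2;10m[48;2;4;2;10m [38;2;4;2;10m[48;2;4;2;10m [38;2;4;2;10m[48;2;11;3;22m▌[0m
[38;2;4;2;10m[48;2;4;2;10m [38;2;4;2;10m[48;2;4;2;10m [38;2;4;2;10m[48;2;4;2;10m [38;2;4;2;10m[48;2;7;2;16m▌[38;2;4;2;10m[48;2;4;2;10m [38;2;4;2;10m[48;2;4;2;10m [38;2;4;2;10m[48;2;4;2;10m [38;2;4;2;10m[48;2;4;2;10m [38;2;4;2;10m[48;2;4;2;10m [38;2;4;2;10m[48;2;12;3;24m▌[0m
[38;2;4;2;10m[48;2;4;2;10m [38;2;4;2;10m[48;2;4;2;10m [38;2;4;2;10m[48;2;4;2;10m [38;2;4;2;10m[48;2;9;3;19m▌[38;2;4;2;10m[48;2;4;2;10m [38;2;4;2;10m[48;2;4;2;10m [38;2;4;2;10m[48;2;4;2;10m [38;2;4;2;10m[48;2;4;2;10m [38;2;4;2;10m[48;2;4;2;10m [38;2;4;2;10m[48;2;14;3;27m▌[0m
[38;2;4;2;10m[48;2;4;2;10m [38;2;4;2;10m[48;2;4;2;10m [38;2;4;2;10m[48;2;4;2;10m [38;2;4;2;10m[48;2;14;3;27m▌[38;2;4;2;10m[48;2;4;2;10m [38;2;4;2;10m[48;2;4;2;10m [38;2;4;2;10m[48;2;4;2;10m [38;2;4;2;10m[48;2;4;2;10m [38;2;4;2;10m[48;2;4;2;10m [38;2;4;2;10m[48;2;18;4;34m▌[0m
[38;2;4;2;10m[48;2;4;2;10m [38;2;4;2;10m[48;2;4;2;10m [38;2;4;2;10m[48;2;4;2;10m [38;2;8;2;17m[48;2;42;9;72m🬕[38;2;4;2;10m[48;2;4;2;11m🬎[38;2;4;2;10m[48;2;4;2;11m🬎[38;2;4;2;10m[48;2;4;2;11m🬎[38;2;4;2;10m[48;2;4;2;11m🬎[38;2;4;2;10m[48;2;4;2;11m🬎[38;2;9;3;19m[48;2;44;10;75m🬕[0m
[38;2;20;5;38m[48;2;253;213;35m🬰[38;2;20;5;38m[48;2;253;213;35m🬰[38;2;20;5;38m[48;2;253;213;35m🬰[38;2;61;15;53m[48;2;253;220;37m🬮[38;2;253;222;38m[48;2;34;8;61m🬎[38;2;253;222;38m[48;2;34;8;61m🬎[38;2;253;222;38m[48;2;34;8;61m🬎[38;2;253;222;38m[48;2;34;8;61m🬎[38;2;253;222;38m[48;2;34;8;61m🬎[38;2;253;223;38m[48;2;80;20;72m🬎[0m
</frame>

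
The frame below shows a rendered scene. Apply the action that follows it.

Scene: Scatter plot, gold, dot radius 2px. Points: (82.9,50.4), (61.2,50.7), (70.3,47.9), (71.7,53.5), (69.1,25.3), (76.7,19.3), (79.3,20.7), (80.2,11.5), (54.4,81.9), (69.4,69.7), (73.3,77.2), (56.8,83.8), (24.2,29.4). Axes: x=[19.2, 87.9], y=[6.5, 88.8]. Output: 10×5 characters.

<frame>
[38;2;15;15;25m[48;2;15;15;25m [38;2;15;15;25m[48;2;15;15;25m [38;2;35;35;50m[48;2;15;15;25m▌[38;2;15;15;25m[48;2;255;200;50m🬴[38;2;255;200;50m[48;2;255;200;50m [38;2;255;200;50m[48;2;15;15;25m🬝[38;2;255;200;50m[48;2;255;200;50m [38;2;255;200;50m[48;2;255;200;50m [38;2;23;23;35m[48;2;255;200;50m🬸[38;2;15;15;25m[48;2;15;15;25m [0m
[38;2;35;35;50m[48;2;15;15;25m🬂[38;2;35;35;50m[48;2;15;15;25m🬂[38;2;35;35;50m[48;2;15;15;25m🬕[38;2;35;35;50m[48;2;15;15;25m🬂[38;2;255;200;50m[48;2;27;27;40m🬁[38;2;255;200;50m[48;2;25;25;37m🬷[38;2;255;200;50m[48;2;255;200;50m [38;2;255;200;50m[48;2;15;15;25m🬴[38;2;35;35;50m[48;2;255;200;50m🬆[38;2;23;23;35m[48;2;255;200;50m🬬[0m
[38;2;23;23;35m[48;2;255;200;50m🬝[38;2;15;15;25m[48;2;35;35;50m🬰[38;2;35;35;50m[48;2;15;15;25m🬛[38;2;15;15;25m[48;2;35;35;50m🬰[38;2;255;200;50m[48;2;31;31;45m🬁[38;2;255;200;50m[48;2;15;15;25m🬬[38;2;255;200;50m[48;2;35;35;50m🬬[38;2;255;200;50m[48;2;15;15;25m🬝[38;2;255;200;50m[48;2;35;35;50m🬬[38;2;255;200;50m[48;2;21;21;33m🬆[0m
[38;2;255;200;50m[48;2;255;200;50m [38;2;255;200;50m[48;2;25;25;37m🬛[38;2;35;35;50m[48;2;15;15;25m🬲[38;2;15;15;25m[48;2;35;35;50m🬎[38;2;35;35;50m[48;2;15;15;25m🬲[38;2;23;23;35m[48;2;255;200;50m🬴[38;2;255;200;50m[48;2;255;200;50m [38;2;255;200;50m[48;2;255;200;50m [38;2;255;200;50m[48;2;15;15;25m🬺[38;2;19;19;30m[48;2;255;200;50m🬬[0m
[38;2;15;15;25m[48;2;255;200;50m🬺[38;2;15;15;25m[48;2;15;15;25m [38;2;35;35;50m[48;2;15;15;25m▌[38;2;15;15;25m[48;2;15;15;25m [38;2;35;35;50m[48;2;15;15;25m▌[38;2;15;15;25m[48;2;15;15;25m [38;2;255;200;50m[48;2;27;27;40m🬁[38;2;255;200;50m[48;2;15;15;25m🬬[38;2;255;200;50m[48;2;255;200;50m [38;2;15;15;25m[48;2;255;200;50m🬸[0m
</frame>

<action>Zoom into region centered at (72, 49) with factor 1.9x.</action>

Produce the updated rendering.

<frame>
[38;2;15;15;25m[48;2;15;15;25m [38;2;15;15;25m[48;2;15;15;25m [38;2;35;35;50m[48;2;15;15;25m▌[38;2;255;200;50m[48;2;15;15;25m🬊[38;2;255;200;50m[48;2;15;15;25m🬝[38;2;255;200;50m[48;2;15;15;25m🬀[38;2;35;35;50m[48;2;15;15;25m▌[38;2;15;15;25m[48;2;15;15;25m [38;2;35;35;50m[48;2;15;15;25m▌[38;2;15;15;25m[48;2;15;15;25m [0m
[38;2;35;35;50m[48;2;15;15;25m🬂[38;2;28;28;41m[48;2;255;200;50m🬆[38;2;27;27;40m[48;2;255;200;50m🬬[38;2;23;23;35m[48;2;255;200;50m🬝[38;2;35;35;50m[48;2;255;200;50m🬀[38;2;255;200;50m[48;2;28;28;41m🬱[38;2;35;35;50m[48;2;15;15;25m🬕[38;2;28;28;41m[48;2;255;200;50m🬆[38;2;27;27;40m[48;2;255;200;50m🬬[38;2;35;35;50m[48;2;15;15;25m🬂[0m
[38;2;23;23;35m[48;2;255;200;50m🬺[38;2;255;200;50m[48;2;15;15;25m🬬[38;2;255;200;50m[48;2;28;28;41m🬆[38;2;15;15;25m[48;2;255;200;50m🬐[38;2;255;200;50m[48;2;255;200;50m [38;2;255;200;50m[48;2;20;20;31m🬄[38;2;255;200;50m[48;2;31;31;45m🬁[38;2;255;200;50m[48;2;15;15;25m🬬[38;2;255;200;50m[48;2;28;28;41m🬆[38;2;15;15;25m[48;2;35;35;50m🬰[0m
[38;2;15;15;25m[48;2;35;35;50m🬎[38;2;15;15;25m[48;2;35;35;50m🬎[38;2;35;35;50m[48;2;15;15;25m🬲[38;2;15;15;25m[48;2;35;35;50m🬎[38;2;255;200;50m[48;2;27;27;40m🬀[38;2;15;15;25m[48;2;35;35;50m🬎[38;2;35;35;50m[48;2;15;15;25m🬲[38;2;15;15;25m[48;2;35;35;50m🬎[38;2;35;35;50m[48;2;15;15;25m🬲[38;2;15;15;25m[48;2;35;35;50m🬎[0m
[38;2;15;15;25m[48;2;15;15;25m [38;2;15;15;25m[48;2;15;15;25m [38;2;27;27;40m[48;2;255;200;50m🬝[38;2;15;15;25m[48;2;255;200;50m🬀[38;2;21;21;33m[48;2;255;200;50m🬊[38;2;15;15;25m[48;2;15;15;25m [38;2;35;35;50m[48;2;15;15;25m▌[38;2;15;15;25m[48;2;15;15;25m [38;2;35;35;50m[48;2;15;15;25m▌[38;2;15;15;25m[48;2;15;15;25m [0m
</frame>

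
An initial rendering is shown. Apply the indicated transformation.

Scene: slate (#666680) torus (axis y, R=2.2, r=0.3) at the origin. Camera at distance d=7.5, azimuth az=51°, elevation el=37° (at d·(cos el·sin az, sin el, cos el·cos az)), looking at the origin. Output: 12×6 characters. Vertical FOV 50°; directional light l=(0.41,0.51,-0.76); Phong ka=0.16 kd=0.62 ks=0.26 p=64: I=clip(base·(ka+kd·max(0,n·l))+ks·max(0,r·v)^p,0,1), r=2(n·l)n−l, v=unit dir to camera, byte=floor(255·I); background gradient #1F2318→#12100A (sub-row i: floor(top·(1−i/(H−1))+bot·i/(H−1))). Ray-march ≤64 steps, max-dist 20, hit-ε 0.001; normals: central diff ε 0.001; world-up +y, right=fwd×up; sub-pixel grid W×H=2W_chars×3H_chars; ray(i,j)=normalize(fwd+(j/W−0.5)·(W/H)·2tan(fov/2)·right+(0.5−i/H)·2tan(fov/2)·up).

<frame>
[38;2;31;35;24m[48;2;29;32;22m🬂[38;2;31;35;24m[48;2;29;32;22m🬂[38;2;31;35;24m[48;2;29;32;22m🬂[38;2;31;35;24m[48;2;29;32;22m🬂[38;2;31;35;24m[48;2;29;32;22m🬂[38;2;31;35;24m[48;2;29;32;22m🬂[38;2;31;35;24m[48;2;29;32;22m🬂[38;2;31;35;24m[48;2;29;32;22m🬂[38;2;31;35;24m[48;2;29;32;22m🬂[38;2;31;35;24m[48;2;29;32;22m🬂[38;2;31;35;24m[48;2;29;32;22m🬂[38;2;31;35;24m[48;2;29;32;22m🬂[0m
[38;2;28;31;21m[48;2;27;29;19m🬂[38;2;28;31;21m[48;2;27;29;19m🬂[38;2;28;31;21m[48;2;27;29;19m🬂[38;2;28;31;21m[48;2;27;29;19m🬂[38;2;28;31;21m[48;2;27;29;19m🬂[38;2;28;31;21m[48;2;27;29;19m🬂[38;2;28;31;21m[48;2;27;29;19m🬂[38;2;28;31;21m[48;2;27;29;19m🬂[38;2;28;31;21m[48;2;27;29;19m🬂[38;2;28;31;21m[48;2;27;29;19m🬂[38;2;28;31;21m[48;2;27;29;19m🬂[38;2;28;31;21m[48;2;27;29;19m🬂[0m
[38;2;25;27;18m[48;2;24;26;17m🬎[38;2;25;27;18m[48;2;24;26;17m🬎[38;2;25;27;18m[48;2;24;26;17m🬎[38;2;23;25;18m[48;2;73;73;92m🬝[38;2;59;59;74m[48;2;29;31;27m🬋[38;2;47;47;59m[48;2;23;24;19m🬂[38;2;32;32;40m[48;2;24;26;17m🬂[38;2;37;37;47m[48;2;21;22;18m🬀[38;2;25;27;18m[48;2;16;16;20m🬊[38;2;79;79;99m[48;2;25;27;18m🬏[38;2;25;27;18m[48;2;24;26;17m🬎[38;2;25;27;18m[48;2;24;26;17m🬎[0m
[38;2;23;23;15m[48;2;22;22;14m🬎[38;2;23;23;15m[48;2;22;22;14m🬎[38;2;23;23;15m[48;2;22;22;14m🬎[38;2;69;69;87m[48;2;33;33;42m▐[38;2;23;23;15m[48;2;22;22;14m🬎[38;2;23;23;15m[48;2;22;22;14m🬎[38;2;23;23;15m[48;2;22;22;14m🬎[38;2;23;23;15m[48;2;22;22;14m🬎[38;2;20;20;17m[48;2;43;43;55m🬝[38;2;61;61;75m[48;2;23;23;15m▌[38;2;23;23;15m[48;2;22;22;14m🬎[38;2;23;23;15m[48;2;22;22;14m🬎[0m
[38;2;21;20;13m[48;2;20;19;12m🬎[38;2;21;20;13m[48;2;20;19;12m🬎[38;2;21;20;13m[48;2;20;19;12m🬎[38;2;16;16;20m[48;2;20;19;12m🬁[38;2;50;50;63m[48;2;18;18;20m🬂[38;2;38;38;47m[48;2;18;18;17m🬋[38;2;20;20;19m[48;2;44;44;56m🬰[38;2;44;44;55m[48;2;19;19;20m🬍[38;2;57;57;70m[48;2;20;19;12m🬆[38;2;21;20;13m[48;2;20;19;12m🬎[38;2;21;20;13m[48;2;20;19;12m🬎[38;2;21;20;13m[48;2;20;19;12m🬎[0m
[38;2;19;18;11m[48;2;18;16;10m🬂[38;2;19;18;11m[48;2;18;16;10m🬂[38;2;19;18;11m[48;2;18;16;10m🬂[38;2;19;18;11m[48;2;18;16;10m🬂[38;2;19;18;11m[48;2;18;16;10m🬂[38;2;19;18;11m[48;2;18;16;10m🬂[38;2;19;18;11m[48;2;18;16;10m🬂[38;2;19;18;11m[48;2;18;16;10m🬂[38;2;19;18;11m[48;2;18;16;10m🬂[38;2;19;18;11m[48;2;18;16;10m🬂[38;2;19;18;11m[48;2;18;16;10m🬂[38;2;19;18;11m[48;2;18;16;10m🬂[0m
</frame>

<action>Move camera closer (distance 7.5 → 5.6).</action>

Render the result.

<frame>
[38;2;31;35;24m[48;2;29;32;22m🬂[38;2;31;35;24m[48;2;29;32;22m🬂[38;2;31;35;24m[48;2;29;32;22m🬂[38;2;31;35;24m[48;2;29;32;22m🬂[38;2;31;35;24m[48;2;29;32;22m🬂[38;2;31;35;24m[48;2;29;32;22m🬂[38;2;31;35;24m[48;2;29;32;22m🬂[38;2;31;35;24m[48;2;29;32;22m🬂[38;2;31;35;24m[48;2;29;32;22m🬂[38;2;31;35;24m[48;2;29;32;22m🬂[38;2;31;35;24m[48;2;29;32;22m🬂[38;2;31;35;24m[48;2;29;32;22m🬂[0m
[38;2;28;31;21m[48;2;27;29;19m🬂[38;2;28;31;21m[48;2;27;29;19m🬂[38;2;28;31;21m[48;2;27;29;19m🬂[38;2;28;31;21m[48;2;27;29;19m🬂[38;2;28;31;21m[48;2;27;29;19m🬂[38;2;27;30;20m[48;2;47;47;60m🬎[38;2;27;30;20m[48;2;40;40;51m🬎[38;2;44;44;55m[48;2;27;30;20m🬏[38;2;28;31;21m[48;2;27;29;19m🬂[38;2;28;31;21m[48;2;27;29;19m🬂[38;2;28;31;21m[48;2;27;29;19m🬂[38;2;28;31;21m[48;2;27;29;19m🬂[0m
[38;2;25;27;18m[48;2;24;26;17m🬎[38;2;25;27;18m[48;2;24;26;17m🬎[38;2;30;31;30m[48;2;73;73;91m🬝[38;2;65;65;81m[48;2;25;27;18m🬜[38;2;54;54;68m[48;2;26;27;22m🬂[38;2;30;30;38m[48;2;22;24;18m🬀[38;2;16;16;20m[48;2;24;26;17m🬂[38;2;16;16;20m[48;2;24;26;17m🬂[38;2;19;20;18m[48;2;32;32;40m🬺[38;2;20;20;19m[48;2;54;54;68m🬴[38;2;61;61;77m[48;2;25;27;18m🬏[38;2;25;27;18m[48;2;24;26;17m🬎[0m
[38;2;23;23;15m[48;2;22;22;14m🬎[38;2;23;23;15m[48;2;16;16;20m🬕[38;2;77;77;97m[48;2;54;54;68m▐[38;2;23;23;15m[48;2;22;22;14m🬎[38;2;23;23;15m[48;2;22;22;14m🬎[38;2;23;23;15m[48;2;22;22;14m🬎[38;2;23;23;15m[48;2;22;22;14m🬎[38;2;23;23;15m[48;2;22;22;14m🬎[38;2;23;23;15m[48;2;22;22;14m🬎[38;2;23;23;15m[48;2;16;16;20m▌[38;2;34;34;38m[48;2;62;62;78m🬆[38;2;23;23;15m[48;2;22;22;14m🬎[0m
[38;2;21;20;13m[48;2;20;19;12m🬎[38;2;16;16;20m[48;2;20;19;12m🬁[38;2;57;57;72m[48;2;22;22;28m🬁[38;2;23;23;21m[48;2;52;52;66m🬒[38;2;21;20;13m[48;2;52;52;65m🬎[38;2;54;54;68m[48;2;20;20;13m🬏[38;2;21;20;13m[48;2;20;19;12m🬎[38;2;21;20;13m[48;2;43;43;54m🬎[38;2;23;23;19m[48;2;48;48;61m🬎[38;2;21;21;14m[48;2;50;50;63m🬀[38;2;60;60;75m[48;2;20;19;12m🬕[38;2;21;20;13m[48;2;20;19;12m🬎[0m
[38;2;19;18;11m[48;2;18;16;10m🬂[38;2;19;18;11m[48;2;18;16;10m🬂[38;2;16;16;20m[48;2;18;16;10m🬁[38;2;16;16;21m[48;2;18;16;10m🬊[38;2;33;33;41m[48;2;17;16;15m🬂[38;2;42;42;53m[48;2;20;20;25m🬂[38;2;39;39;49m[48;2;16;16;20m🬎[38;2;41;41;51m[48;2;17;16;15m🬎[38;2;40;40;50m[48;2;18;16;10m🬎[38;2;42;42;53m[48;2;18;16;10m🬂[38;2;19;18;11m[48;2;18;16;10m🬂[38;2;19;18;11m[48;2;18;16;10m🬂[0m
</frame>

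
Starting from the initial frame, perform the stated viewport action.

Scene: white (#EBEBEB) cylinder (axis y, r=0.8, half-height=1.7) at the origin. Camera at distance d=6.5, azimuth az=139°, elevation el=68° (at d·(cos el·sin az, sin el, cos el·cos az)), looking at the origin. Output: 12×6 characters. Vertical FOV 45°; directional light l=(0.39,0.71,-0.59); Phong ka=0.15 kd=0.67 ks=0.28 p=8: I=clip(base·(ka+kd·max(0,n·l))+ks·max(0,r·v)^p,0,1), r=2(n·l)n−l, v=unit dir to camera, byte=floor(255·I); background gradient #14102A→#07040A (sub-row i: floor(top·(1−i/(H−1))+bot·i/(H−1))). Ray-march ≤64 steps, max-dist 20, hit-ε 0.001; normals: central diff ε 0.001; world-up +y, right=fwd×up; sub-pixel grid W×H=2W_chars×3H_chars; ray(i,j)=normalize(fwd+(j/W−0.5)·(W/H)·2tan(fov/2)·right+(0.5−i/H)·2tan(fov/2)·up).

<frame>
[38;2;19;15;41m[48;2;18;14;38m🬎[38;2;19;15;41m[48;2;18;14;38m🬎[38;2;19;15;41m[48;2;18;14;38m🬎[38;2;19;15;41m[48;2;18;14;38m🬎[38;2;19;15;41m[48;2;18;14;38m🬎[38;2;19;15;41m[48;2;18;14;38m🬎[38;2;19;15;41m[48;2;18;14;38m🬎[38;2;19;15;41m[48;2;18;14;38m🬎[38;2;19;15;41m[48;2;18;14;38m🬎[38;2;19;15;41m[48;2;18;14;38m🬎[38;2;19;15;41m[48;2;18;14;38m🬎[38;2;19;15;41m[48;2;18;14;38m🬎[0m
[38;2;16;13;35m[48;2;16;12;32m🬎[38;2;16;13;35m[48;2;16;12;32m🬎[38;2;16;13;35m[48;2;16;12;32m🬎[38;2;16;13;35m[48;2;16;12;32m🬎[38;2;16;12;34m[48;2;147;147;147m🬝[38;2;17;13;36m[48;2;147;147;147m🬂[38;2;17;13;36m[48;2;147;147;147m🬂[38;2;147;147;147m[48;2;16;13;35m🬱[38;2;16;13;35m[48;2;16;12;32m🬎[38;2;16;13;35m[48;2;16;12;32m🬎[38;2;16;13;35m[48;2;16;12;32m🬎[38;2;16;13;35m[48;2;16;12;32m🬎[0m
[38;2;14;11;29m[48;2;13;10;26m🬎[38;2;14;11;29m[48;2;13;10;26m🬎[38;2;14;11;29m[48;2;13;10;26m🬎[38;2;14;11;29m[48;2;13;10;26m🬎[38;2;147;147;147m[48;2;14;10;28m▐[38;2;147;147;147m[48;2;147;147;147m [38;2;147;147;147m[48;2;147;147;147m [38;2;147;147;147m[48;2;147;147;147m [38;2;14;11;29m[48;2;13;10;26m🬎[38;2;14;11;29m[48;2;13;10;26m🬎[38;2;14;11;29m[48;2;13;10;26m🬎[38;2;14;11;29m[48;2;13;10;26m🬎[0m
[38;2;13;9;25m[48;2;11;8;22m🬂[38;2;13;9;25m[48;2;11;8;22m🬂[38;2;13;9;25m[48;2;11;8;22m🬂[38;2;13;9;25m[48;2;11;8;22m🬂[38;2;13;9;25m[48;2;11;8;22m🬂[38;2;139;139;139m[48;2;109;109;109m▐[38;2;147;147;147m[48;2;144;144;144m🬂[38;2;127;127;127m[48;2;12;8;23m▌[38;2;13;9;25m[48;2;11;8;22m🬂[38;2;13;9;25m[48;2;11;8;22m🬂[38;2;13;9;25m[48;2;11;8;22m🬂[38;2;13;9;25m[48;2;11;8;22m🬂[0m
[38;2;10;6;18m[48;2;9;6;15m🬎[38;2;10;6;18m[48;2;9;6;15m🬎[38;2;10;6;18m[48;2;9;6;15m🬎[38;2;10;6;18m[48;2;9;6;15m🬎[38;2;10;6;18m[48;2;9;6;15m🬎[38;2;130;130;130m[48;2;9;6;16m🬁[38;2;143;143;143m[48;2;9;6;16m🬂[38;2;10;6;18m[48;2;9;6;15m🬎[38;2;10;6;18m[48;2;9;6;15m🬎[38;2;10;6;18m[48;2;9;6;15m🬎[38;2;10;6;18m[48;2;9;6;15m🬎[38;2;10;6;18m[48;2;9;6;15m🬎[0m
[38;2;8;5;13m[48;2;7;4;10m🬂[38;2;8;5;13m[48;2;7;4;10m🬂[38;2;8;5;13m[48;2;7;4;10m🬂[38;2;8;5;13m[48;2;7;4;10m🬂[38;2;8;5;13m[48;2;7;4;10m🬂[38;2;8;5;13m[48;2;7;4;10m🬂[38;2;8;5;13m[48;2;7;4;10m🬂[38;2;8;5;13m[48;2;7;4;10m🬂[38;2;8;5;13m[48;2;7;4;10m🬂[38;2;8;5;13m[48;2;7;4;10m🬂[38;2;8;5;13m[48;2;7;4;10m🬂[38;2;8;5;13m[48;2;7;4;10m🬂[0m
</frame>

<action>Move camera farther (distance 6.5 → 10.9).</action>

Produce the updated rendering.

<frame>
[38;2;19;15;41m[48;2;18;14;38m🬎[38;2;19;15;41m[48;2;18;14;38m🬎[38;2;19;15;41m[48;2;18;14;38m🬎[38;2;19;15;41m[48;2;18;14;38m🬎[38;2;19;15;41m[48;2;18;14;38m🬎[38;2;19;15;41m[48;2;18;14;38m🬎[38;2;19;15;41m[48;2;18;14;38m🬎[38;2;19;15;41m[48;2;18;14;38m🬎[38;2;19;15;41m[48;2;18;14;38m🬎[38;2;19;15;41m[48;2;18;14;38m🬎[38;2;19;15;41m[48;2;18;14;38m🬎[38;2;19;15;41m[48;2;18;14;38m🬎[0m
[38;2;16;13;35m[48;2;16;12;32m🬎[38;2;16;13;35m[48;2;16;12;32m🬎[38;2;16;13;35m[48;2;16;12;32m🬎[38;2;16;13;35m[48;2;16;12;32m🬎[38;2;16;13;35m[48;2;16;12;32m🬎[38;2;16;13;35m[48;2;16;12;32m🬎[38;2;16;13;35m[48;2;16;12;32m🬎[38;2;16;13;35m[48;2;16;12;32m🬎[38;2;16;13;35m[48;2;16;12;32m🬎[38;2;16;13;35m[48;2;16;12;32m🬎[38;2;16;13;35m[48;2;16;12;32m🬎[38;2;16;13;35m[48;2;16;12;32m🬎[0m
[38;2;14;11;29m[48;2;13;10;26m🬎[38;2;14;11;29m[48;2;13;10;26m🬎[38;2;14;11;29m[48;2;13;10;26m🬎[38;2;14;11;29m[48;2;13;10;26m🬎[38;2;14;11;29m[48;2;13;10;26m🬎[38;2;147;147;147m[48;2;14;10;28m🬦[38;2;147;147;147m[48;2;15;11;30m🬺[38;2;14;11;29m[48;2;13;10;26m🬎[38;2;14;11;29m[48;2;13;10;26m🬎[38;2;14;11;29m[48;2;13;10;26m🬎[38;2;14;11;29m[48;2;13;10;26m🬎[38;2;14;11;29m[48;2;13;10;26m🬎[0m
[38;2;13;9;25m[48;2;11;8;22m🬂[38;2;13;9;25m[48;2;11;8;22m🬂[38;2;13;9;25m[48;2;11;8;22m🬂[38;2;13;9;25m[48;2;11;8;22m🬂[38;2;13;9;25m[48;2;11;8;22m🬂[38;2;113;113;113m[48;2;12;8;23m▐[38;2;143;143;143m[48;2;128;128;128m🬕[38;2;13;9;25m[48;2;11;8;22m🬂[38;2;13;9;25m[48;2;11;8;22m🬂[38;2;13;9;25m[48;2;11;8;22m🬂[38;2;13;9;25m[48;2;11;8;22m🬂[38;2;13;9;25m[48;2;11;8;22m🬂[0m
[38;2;10;6;18m[48;2;9;6;15m🬎[38;2;10;6;18m[48;2;9;6;15m🬎[38;2;10;6;18m[48;2;9;6;15m🬎[38;2;10;6;18m[48;2;9;6;15m🬎[38;2;10;6;18m[48;2;9;6;15m🬎[38;2;10;6;18m[48;2;9;6;15m🬎[38;2;10;6;18m[48;2;9;6;15m🬎[38;2;10;6;18m[48;2;9;6;15m🬎[38;2;10;6;18m[48;2;9;6;15m🬎[38;2;10;6;18m[48;2;9;6;15m🬎[38;2;10;6;18m[48;2;9;6;15m🬎[38;2;10;6;18m[48;2;9;6;15m🬎[0m
[38;2;8;5;13m[48;2;7;4;10m🬂[38;2;8;5;13m[48;2;7;4;10m🬂[38;2;8;5;13m[48;2;7;4;10m🬂[38;2;8;5;13m[48;2;7;4;10m🬂[38;2;8;5;13m[48;2;7;4;10m🬂[38;2;8;5;13m[48;2;7;4;10m🬂[38;2;8;5;13m[48;2;7;4;10m🬂[38;2;8;5;13m[48;2;7;4;10m🬂[38;2;8;5;13m[48;2;7;4;10m🬂[38;2;8;5;13m[48;2;7;4;10m🬂[38;2;8;5;13m[48;2;7;4;10m🬂[38;2;8;5;13m[48;2;7;4;10m🬂[0m
</frame>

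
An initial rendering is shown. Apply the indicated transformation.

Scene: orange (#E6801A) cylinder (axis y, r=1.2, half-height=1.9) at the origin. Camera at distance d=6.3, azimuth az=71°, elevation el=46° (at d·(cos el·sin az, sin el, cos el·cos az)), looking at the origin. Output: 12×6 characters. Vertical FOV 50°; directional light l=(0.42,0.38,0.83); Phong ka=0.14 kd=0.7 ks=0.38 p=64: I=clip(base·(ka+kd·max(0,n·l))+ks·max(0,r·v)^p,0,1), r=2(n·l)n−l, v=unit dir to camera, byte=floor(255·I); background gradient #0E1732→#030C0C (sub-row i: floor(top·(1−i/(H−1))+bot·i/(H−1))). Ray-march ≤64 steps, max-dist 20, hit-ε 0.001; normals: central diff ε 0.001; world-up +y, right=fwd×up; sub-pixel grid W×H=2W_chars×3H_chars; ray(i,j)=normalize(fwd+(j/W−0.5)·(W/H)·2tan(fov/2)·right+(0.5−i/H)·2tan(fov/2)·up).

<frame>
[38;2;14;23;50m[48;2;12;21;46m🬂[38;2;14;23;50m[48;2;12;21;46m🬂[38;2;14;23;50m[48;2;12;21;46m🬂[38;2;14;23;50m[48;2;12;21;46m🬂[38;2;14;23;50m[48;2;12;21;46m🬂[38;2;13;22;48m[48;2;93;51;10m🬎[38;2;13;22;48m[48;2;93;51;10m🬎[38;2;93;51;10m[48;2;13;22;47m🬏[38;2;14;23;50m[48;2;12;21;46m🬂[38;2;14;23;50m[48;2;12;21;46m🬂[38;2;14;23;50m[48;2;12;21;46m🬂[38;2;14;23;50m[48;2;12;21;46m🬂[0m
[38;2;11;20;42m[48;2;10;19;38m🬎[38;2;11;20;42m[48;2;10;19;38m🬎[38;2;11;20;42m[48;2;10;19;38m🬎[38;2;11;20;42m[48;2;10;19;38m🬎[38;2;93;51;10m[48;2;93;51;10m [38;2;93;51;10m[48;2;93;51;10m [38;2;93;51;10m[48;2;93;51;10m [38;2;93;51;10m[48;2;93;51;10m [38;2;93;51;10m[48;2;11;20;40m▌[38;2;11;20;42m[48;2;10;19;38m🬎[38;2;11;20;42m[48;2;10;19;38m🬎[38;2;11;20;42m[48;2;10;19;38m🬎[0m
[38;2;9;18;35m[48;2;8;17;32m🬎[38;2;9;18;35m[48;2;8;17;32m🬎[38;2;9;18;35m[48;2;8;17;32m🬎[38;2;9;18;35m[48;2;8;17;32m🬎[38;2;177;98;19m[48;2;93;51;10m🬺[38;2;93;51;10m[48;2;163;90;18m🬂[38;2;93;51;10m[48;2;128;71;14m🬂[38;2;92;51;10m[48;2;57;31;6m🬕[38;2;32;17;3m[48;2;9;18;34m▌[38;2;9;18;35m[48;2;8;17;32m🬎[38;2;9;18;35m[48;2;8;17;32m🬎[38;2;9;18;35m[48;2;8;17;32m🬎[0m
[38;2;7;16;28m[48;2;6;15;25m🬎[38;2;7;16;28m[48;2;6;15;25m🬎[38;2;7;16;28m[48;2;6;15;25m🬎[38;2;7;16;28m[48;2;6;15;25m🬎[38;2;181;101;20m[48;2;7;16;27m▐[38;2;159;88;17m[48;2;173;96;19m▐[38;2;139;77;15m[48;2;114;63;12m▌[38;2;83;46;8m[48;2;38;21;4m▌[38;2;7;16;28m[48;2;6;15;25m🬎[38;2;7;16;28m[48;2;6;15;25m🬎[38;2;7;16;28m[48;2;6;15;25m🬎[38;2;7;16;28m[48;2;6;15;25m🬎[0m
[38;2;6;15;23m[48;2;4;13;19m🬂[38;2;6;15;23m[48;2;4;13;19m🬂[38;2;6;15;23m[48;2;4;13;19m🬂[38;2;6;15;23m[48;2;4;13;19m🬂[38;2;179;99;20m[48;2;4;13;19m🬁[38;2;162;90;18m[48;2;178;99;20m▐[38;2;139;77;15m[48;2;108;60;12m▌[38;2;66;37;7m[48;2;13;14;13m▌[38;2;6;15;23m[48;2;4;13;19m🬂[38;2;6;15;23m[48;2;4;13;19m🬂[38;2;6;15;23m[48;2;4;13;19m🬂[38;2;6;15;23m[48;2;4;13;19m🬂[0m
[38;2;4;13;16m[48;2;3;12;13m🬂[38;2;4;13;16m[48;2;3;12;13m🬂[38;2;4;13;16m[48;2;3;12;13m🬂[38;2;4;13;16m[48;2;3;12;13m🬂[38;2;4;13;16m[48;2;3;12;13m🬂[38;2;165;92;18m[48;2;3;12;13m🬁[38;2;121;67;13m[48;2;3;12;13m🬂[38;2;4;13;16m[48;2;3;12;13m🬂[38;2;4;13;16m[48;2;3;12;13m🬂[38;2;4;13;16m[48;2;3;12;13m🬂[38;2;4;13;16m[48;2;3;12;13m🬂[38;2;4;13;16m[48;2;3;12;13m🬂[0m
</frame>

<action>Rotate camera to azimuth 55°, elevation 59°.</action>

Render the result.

<frame>
[38;2;14;23;50m[48;2;12;21;46m🬂[38;2;14;23;50m[48;2;12;21;46m🬂[38;2;14;23;50m[48;2;12;21;46m🬂[38;2;14;23;50m[48;2;12;21;46m🬂[38;2;14;23;50m[48;2;12;21;46m🬂[38;2;13;22;48m[48;2;93;51;10m🬎[38;2;13;22;48m[48;2;93;51;10m🬎[38;2;93;51;10m[48;2;13;22;47m🬏[38;2;14;23;50m[48;2;12;21;46m🬂[38;2;14;23;50m[48;2;12;21;46m🬂[38;2;14;23;50m[48;2;12;21;46m🬂[38;2;14;23;50m[48;2;12;21;46m🬂[0m
[38;2;11;20;42m[48;2;10;19;38m🬎[38;2;11;20;42m[48;2;10;19;38m🬎[38;2;11;20;42m[48;2;10;19;38m🬎[38;2;11;20;42m[48;2;10;19;38m🬎[38;2;12;21;43m[48;2;93;51;10m🬀[38;2;93;51;10m[48;2;93;51;10m [38;2;93;51;10m[48;2;93;51;10m [38;2;93;51;10m[48;2;93;51;10m [38;2;93;51;10m[48;2;11;20;41m🬓[38;2;11;20;42m[48;2;10;19;38m🬎[38;2;11;20;42m[48;2;10;19;38m🬎[38;2;11;20;42m[48;2;10;19;38m🬎[0m
[38;2;9;18;35m[48;2;8;17;32m🬎[38;2;9;18;35m[48;2;8;17;32m🬎[38;2;9;18;35m[48;2;8;17;32m🬎[38;2;9;18;35m[48;2;8;17;32m🬎[38;2;93;51;10m[48;2;171;95;19m🬬[38;2;93;51;10m[48;2;93;51;10m [38;2;93;51;10m[48;2;93;51;10m [38;2;93;51;10m[48;2;93;51;10m [38;2;83;45;9m[48;2;9;18;34m▌[38;2;9;18;35m[48;2;8;17;32m🬎[38;2;9;18;35m[48;2;8;17;32m🬎[38;2;9;18;35m[48;2;8;17;32m🬎[0m
[38;2;7;16;28m[48;2;6;15;25m🬎[38;2;7;16;28m[48;2;6;15;25m🬎[38;2;7;16;28m[48;2;6;15;25m🬎[38;2;7;16;28m[48;2;6;15;25m🬎[38;2;177;98;19m[48;2;7;16;27m▐[38;2;93;51;10m[48;2;178;99;19m🬁[38;2;93;51;10m[48;2;155;86;17m🬂[38;2;118;66;13m[48;2;78;43;8m🬕[38;2;7;16;28m[48;2;6;15;25m🬎[38;2;7;16;28m[48;2;6;15;25m🬎[38;2;7;16;28m[48;2;6;15;25m🬎[38;2;7;16;28m[48;2;6;15;25m🬎[0m
[38;2;6;15;23m[48;2;4;13;19m🬂[38;2;6;15;23m[48;2;4;13;19m🬂[38;2;6;15;23m[48;2;4;13;19m🬂[38;2;6;15;23m[48;2;4;13;19m🬂[38;2;6;15;23m[48;2;4;13;19m🬂[38;2;179;99;20m[48;2;4;13;18m🬬[38;2;164;91;18m[48;2;139;77;15m▌[38;2;104;58;11m[48;2;4;13;19m🬄[38;2;6;15;23m[48;2;4;13;19m🬂[38;2;6;15;23m[48;2;4;13;19m🬂[38;2;6;15;23m[48;2;4;13;19m🬂[38;2;6;15;23m[48;2;4;13;19m🬂[0m
[38;2;4;13;16m[48;2;3;12;13m🬂[38;2;4;13;16m[48;2;3;12;13m🬂[38;2;4;13;16m[48;2;3;12;13m🬂[38;2;4;13;16m[48;2;3;12;13m🬂[38;2;4;13;16m[48;2;3;12;13m🬂[38;2;4;13;16m[48;2;3;12;13m🬂[38;2;4;13;16m[48;2;3;12;13m🬂[38;2;4;13;16m[48;2;3;12;13m🬂[38;2;4;13;16m[48;2;3;12;13m🬂[38;2;4;13;16m[48;2;3;12;13m🬂[38;2;4;13;16m[48;2;3;12;13m🬂[38;2;4;13;16m[48;2;3;12;13m🬂[0m
</frame>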